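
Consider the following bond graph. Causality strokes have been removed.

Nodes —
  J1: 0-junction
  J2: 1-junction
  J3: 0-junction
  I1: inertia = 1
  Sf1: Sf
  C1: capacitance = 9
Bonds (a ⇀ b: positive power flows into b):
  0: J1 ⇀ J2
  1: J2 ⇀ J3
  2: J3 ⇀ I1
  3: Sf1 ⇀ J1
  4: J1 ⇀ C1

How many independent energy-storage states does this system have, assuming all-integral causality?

2  (C1, I1 all integral)

#3 stroke→Sf1  (source Sf1 imposes f)
#2 stroke→I1  (I1 integral (f out))
#1 stroke→J3  (only one effort-in slot at J3)
#0 stroke→J2  (1-jn J2 has f-setter on 1)
#4 stroke→J1  (J1 needs exactly one e-in)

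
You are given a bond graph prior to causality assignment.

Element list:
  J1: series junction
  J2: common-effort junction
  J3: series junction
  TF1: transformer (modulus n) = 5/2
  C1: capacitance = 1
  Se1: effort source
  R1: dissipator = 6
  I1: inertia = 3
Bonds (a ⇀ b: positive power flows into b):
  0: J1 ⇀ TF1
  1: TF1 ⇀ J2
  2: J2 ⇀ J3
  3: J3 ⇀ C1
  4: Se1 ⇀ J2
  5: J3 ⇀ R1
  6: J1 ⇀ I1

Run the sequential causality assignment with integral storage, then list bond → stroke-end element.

bond 0 |J1
bond 1 |TF1
bond 2 |J3
bond 3 |J3
bond 4 |J2
bond 5 |R1
bond 6 |I1

bond 4 stroke at J2  (Se1: effort source, stroke at far end)
bond 1 stroke at TF1  (0-jn J2 has e-setter on 4)
bond 2 stroke at J3  (J2: bond 4 brought effort, rest push out)
bond 0 stroke at J1  (TF TF1: opposite of bond 1)
bond 6 stroke at I1  (closing 1-jn rule on J1)
bond 3 stroke at J3  (C1 integral (e out))
bond 5 stroke at R1  (closing 1-jn rule on J3)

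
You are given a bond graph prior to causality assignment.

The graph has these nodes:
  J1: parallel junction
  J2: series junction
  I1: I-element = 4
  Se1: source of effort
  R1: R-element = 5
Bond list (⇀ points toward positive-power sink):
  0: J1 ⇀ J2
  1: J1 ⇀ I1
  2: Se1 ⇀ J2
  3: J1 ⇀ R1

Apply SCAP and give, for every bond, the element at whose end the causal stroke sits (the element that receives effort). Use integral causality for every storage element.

β2 stroke→J2  (source Se1 imposes e)
β0 stroke→J1  (J2: last free bond brings flow in)
β1 stroke→I1  (J1 effort already set via bond 0)
β3 stroke→R1  (0-jn J1 has e-setter on 0)

β0 stroke at J1
β1 stroke at I1
β2 stroke at J2
β3 stroke at R1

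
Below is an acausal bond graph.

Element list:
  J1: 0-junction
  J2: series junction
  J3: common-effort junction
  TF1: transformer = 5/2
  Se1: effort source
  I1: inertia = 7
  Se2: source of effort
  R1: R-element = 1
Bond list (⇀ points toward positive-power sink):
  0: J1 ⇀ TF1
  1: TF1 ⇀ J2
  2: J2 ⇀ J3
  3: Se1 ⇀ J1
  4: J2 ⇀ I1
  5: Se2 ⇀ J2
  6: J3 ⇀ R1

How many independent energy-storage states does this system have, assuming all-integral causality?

b3 stroke at J1  (Se1 fixes effort; stroke away)
b5 stroke at J2  (Se2 (Se) sets effort on bond)
b0 stroke at TF1  (common-e at J1 fixed by 3)
b1 stroke at J2  (through TF1, causality passes straight; one stroke at TF1)
b4 stroke at I1  (I1: I, integral causality)
b2 stroke at J2  (J2: bond 4 brought flow, rest push out)
b6 stroke at J3  (closing 0-jn rule on J3)

1  (I1 all integral)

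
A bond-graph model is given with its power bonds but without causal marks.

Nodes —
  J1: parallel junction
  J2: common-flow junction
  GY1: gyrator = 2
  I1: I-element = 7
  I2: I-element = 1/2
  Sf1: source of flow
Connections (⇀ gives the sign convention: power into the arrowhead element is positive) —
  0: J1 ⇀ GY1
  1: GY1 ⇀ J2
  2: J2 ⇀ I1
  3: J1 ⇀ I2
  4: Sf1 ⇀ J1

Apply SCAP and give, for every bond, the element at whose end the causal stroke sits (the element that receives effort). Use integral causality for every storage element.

β0 |J1
β1 |J2
β2 |I1
β3 |I2
β4 |Sf1

b4 →Sf1  (Sf1 (Sf) sets flow on bond)
b2 →I1  (I1 outputs flow p/I1)
b1 →J2  (J2 flow already set via bond 2)
b0 →J1  (GY1: gyrator matches bond 1)
b3 →I2  (J1 effort already set via bond 0)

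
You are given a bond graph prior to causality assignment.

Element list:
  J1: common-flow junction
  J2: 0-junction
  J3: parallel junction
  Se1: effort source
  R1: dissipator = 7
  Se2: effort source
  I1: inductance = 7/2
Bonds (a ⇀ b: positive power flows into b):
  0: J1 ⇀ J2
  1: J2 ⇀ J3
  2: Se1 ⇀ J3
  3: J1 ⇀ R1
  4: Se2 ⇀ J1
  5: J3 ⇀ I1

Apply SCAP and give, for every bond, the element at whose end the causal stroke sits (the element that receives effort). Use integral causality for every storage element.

β0 stroke→J1
β1 stroke→J2
β2 stroke→J3
β3 stroke→R1
β4 stroke→J1
β5 stroke→I1

b2 →J3  (Se1 fixes effort; stroke away)
b4 →J1  (source Se2 imposes e)
b1 →J2  (common-e at J3 fixed by 2)
b5 →I1  (common-e at J3 fixed by 2)
b0 →J1  (J2: bond 1 brought effort, rest push out)
b3 →R1  (closing 1-jn rule on J1)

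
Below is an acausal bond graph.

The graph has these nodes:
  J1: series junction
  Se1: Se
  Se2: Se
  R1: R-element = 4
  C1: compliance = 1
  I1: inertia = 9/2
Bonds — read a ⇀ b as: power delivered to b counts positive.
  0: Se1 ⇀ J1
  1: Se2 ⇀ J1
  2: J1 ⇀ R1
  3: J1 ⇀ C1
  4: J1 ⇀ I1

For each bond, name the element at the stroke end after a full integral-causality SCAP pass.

b0 stroke at J1  (Se1 fixes effort; stroke away)
b1 stroke at J1  (Se2 (Se) sets effort on bond)
b3 stroke at J1  (C1 outputs effort q/C1)
b4 stroke at I1  (I1 outputs flow p/I1)
b2 stroke at J1  (common-f at J1 fixed by 4)

bond 0 →J1
bond 1 →J1
bond 2 →J1
bond 3 →J1
bond 4 →I1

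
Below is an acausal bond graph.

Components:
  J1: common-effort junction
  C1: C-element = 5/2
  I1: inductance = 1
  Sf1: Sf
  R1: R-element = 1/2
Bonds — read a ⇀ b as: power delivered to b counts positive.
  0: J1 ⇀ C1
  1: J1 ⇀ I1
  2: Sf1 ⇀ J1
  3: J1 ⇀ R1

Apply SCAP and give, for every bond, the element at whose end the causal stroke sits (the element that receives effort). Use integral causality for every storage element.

β0 →J1
β1 →I1
β2 →Sf1
β3 →R1

#2 →Sf1  (Sf1 (Sf) sets flow on bond)
#0 →J1  (prefer integral on C1)
#1 →I1  (common-e at J1 fixed by 0)
#3 →R1  (0-jn J1 has e-setter on 0)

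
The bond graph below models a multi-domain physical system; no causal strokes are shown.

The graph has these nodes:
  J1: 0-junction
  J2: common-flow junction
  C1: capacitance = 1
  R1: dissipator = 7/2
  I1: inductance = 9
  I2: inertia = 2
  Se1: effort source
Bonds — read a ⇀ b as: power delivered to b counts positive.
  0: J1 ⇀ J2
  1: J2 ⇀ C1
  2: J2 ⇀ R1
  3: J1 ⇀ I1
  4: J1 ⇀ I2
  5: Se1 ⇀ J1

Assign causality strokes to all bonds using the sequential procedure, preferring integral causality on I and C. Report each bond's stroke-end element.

bond 5 →J1  (source Se1 imposes e)
bond 0 →J2  (J1: bond 5 brought effort, rest push out)
bond 3 →I1  (0-jn J1 has e-setter on 5)
bond 4 →I2  (J1: bond 5 brought effort, rest push out)
bond 1 →J2  (C1: C, integral causality)
bond 2 →R1  (J2 needs exactly one f-in)

#0 stroke at J2
#1 stroke at J2
#2 stroke at R1
#3 stroke at I1
#4 stroke at I2
#5 stroke at J1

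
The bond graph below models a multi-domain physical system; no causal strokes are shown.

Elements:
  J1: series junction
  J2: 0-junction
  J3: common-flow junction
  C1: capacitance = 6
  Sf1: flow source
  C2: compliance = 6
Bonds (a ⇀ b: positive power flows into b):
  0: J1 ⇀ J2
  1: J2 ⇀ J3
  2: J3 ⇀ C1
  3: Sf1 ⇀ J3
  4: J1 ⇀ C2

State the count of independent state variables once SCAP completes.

2  (C1, C2 all integral)

#3 |Sf1  (Sf1 fixes flow; stroke at Sf1)
#1 |J3  (common-f at J3 fixed by 3)
#2 |J3  (common-f at J3 fixed by 3)
#0 |J2  (J2: last free bond brings effort in)
#4 |J1  (J1: bond 0 brought flow, rest push out)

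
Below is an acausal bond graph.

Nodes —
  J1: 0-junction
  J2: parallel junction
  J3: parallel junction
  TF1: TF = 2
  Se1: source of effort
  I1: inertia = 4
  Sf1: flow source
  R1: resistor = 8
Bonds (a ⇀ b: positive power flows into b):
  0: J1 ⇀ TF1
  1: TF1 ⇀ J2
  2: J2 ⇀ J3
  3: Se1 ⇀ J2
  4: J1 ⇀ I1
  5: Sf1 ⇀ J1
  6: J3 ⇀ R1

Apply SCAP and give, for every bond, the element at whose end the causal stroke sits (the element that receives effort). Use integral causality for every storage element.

β0 stroke→J1
β1 stroke→TF1
β2 stroke→J3
β3 stroke→J2
β4 stroke→I1
β5 stroke→Sf1
β6 stroke→R1

bond 3 |J2  (Se1 (Se) sets effort on bond)
bond 5 |Sf1  (source Sf1 imposes f)
bond 1 |TF1  (J2: bond 3 brought effort, rest push out)
bond 2 |J3  (common-e at J2 fixed by 3)
bond 6 |R1  (0-jn J3 has e-setter on 2)
bond 0 |J1  (TF TF1: opposite of bond 1)
bond 4 |I1  (0-jn J1 has e-setter on 0)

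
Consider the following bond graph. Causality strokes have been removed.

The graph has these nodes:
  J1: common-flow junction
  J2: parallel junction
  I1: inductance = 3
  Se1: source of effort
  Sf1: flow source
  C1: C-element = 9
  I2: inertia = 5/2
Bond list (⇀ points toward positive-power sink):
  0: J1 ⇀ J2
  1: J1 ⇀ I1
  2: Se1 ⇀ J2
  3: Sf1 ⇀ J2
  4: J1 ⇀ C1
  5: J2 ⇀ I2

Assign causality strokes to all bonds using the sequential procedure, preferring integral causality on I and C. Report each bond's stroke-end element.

#2 stroke→J2  (Se1: effort source, stroke at far end)
#3 stroke→Sf1  (source Sf1 imposes f)
#0 stroke→J1  (J2: bond 2 brought effort, rest push out)
#5 stroke→I2  (common-e at J2 fixed by 2)
#1 stroke→I1  (prefer integral on I1)
#4 stroke→J1  (common-f at J1 fixed by 1)

#0 stroke→J1
#1 stroke→I1
#2 stroke→J2
#3 stroke→Sf1
#4 stroke→J1
#5 stroke→I2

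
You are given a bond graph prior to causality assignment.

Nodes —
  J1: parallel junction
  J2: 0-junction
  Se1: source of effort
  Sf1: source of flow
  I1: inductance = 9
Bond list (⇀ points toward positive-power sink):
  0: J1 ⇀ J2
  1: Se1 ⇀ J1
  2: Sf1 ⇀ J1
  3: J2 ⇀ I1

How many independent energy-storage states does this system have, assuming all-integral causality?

#1 stroke→J1  (Se1 (Se) sets effort on bond)
#2 stroke→Sf1  (Sf1 (Sf) sets flow on bond)
#0 stroke→J2  (J1: bond 1 brought effort, rest push out)
#3 stroke→I1  (J2: bond 0 brought effort, rest push out)

1  (I1 all integral)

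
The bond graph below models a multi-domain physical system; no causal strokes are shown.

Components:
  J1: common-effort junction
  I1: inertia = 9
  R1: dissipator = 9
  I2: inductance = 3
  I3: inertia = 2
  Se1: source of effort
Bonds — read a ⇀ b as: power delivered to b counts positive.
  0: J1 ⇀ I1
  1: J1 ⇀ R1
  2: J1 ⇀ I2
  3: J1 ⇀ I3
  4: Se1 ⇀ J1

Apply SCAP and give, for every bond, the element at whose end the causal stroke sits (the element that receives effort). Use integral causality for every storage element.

#4 stroke at J1  (Se1: effort source, stroke at far end)
#0 stroke at I1  (J1 effort already set via bond 4)
#1 stroke at R1  (J1 effort already set via bond 4)
#2 stroke at I2  (common-e at J1 fixed by 4)
#3 stroke at I3  (J1 effort already set via bond 4)

β0 |I1
β1 |R1
β2 |I2
β3 |I3
β4 |J1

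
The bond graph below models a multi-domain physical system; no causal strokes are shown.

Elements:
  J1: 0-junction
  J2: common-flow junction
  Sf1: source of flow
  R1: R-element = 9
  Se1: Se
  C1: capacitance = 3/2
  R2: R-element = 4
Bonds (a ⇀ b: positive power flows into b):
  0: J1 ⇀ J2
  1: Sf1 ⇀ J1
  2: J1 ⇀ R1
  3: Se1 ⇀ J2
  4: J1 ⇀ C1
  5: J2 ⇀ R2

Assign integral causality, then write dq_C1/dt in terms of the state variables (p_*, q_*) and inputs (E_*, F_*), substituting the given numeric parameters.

dq_C1/dt = -E_Se1/4 + F_Sf1 - 13*q_C1/54

β1 |Sf1  (Sf1: flow source, stroke at near end)
β3 |J2  (Se1 fixes effort; stroke away)
β4 |J1  (C1 outputs effort q/C1)
β0 |J2  (0-jn J1 has e-setter on 4)
β2 |R1  (0-jn J1 has e-setter on 4)
β5 |R2  (closing 1-jn rule on J2)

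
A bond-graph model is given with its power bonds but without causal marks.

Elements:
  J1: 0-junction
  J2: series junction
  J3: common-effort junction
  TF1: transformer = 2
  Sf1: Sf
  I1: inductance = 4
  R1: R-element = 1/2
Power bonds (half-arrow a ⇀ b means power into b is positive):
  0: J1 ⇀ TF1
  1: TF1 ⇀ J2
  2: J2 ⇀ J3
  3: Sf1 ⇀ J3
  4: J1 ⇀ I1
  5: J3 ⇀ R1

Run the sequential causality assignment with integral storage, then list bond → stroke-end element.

β3 stroke at Sf1  (Sf1: flow source, stroke at near end)
β4 stroke at I1  (prefer integral on I1)
β0 stroke at J1  (only one effort-in slot at J1)
β1 stroke at TF1  (TF1 one-in-one-out from 0)
β2 stroke at J2  (J2: bond 1 brought flow, rest push out)
β5 stroke at J3  (only one effort-in slot at J3)

β0 stroke→J1
β1 stroke→TF1
β2 stroke→J2
β3 stroke→Sf1
β4 stroke→I1
β5 stroke→J3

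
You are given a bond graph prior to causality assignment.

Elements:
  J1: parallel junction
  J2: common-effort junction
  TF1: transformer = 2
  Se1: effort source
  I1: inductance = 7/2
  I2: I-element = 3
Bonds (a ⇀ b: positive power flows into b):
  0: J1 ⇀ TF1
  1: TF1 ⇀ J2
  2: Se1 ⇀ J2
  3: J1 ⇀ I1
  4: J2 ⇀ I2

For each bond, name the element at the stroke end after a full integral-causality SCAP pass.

b2 stroke→J2  (Se1 (Se) sets effort on bond)
b1 stroke→TF1  (common-e at J2 fixed by 2)
b4 stroke→I2  (J2 effort already set via bond 2)
b0 stroke→J1  (TF1 one-in-one-out from 1)
b3 stroke→I1  (J1 effort already set via bond 0)

#0 stroke at J1
#1 stroke at TF1
#2 stroke at J2
#3 stroke at I1
#4 stroke at I2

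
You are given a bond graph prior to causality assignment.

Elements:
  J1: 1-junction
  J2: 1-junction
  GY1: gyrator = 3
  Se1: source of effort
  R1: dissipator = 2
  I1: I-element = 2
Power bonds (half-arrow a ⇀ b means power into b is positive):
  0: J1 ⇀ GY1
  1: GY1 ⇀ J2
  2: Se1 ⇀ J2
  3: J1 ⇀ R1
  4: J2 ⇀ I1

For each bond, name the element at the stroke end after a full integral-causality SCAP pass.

#2 stroke→J2  (source Se1 imposes e)
#4 stroke→I1  (prefer integral on I1)
#1 stroke→J2  (1-jn J2 has f-setter on 4)
#0 stroke→J1  (GY1 both-in/both-out from 1)
#3 stroke→R1  (closing 1-jn rule on J1)

#0 →J1
#1 →J2
#2 →J2
#3 →R1
#4 →I1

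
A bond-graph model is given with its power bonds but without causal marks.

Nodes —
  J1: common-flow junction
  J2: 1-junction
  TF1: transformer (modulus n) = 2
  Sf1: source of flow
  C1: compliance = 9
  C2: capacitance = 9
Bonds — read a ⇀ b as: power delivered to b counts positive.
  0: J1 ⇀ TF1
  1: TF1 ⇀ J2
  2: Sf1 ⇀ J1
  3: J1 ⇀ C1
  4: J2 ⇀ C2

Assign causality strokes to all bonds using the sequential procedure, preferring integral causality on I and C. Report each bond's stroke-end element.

#0 →J1
#1 →TF1
#2 →Sf1
#3 →J1
#4 →J2

bond 2 →Sf1  (Sf1: flow source, stroke at near end)
bond 0 →J1  (J1 flow already set via bond 2)
bond 3 →J1  (J1 flow already set via bond 2)
bond 1 →TF1  (TF1 one-in-one-out from 0)
bond 4 →J2  (J2: bond 1 brought flow, rest push out)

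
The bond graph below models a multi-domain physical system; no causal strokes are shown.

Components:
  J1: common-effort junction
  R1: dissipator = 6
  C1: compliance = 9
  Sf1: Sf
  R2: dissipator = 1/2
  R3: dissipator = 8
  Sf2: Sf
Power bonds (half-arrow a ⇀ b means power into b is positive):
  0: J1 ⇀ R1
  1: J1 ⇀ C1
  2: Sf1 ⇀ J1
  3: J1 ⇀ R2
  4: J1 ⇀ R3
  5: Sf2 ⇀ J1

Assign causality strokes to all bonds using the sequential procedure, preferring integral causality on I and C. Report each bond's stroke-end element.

#0 |R1
#1 |J1
#2 |Sf1
#3 |R2
#4 |R3
#5 |Sf2

β2 stroke at Sf1  (Sf1: flow source, stroke at near end)
β5 stroke at Sf2  (source Sf2 imposes f)
β1 stroke at J1  (prefer integral on C1)
β0 stroke at R1  (0-jn J1 has e-setter on 1)
β3 stroke at R2  (J1 effort already set via bond 1)
β4 stroke at R3  (0-jn J1 has e-setter on 1)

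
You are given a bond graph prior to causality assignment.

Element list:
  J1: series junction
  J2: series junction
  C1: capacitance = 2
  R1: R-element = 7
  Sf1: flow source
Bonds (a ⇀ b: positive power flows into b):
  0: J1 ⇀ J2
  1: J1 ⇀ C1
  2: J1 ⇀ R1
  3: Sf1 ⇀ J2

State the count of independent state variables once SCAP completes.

1  (C1 all integral)

β3 stroke at Sf1  (Sf1: flow source, stroke at near end)
β0 stroke at J2  (1-jn J2 has f-setter on 3)
β1 stroke at J1  (1-jn J1 has f-setter on 0)
β2 stroke at J1  (common-f at J1 fixed by 0)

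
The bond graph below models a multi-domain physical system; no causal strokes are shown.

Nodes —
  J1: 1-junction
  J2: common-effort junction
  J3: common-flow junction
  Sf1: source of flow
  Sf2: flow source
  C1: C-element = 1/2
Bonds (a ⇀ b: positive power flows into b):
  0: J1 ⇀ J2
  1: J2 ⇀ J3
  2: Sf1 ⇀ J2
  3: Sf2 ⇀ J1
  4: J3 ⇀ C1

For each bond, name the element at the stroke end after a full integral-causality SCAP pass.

b2 stroke→Sf1  (Sf1 fixes flow; stroke at Sf1)
b3 stroke→Sf2  (Sf2: flow source, stroke at near end)
b0 stroke→J1  (common-f at J1 fixed by 3)
b1 stroke→J2  (closing 0-jn rule on J2)
b4 stroke→J3  (J3: bond 1 brought flow, rest push out)

#0 stroke at J1
#1 stroke at J2
#2 stroke at Sf1
#3 stroke at Sf2
#4 stroke at J3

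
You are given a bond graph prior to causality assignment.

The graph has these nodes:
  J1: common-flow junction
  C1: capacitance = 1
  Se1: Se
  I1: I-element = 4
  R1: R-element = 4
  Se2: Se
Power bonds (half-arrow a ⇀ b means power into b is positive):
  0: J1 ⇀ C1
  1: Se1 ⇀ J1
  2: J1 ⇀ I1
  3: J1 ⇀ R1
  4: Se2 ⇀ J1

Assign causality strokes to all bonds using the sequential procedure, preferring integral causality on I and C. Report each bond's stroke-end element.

#0 stroke at J1
#1 stroke at J1
#2 stroke at I1
#3 stroke at J1
#4 stroke at J1

b1 →J1  (Se1: effort source, stroke at far end)
b4 →J1  (source Se2 imposes e)
b0 →J1  (C1 integral (e out))
b2 →I1  (I1: I, integral causality)
b3 →J1  (J1 flow already set via bond 2)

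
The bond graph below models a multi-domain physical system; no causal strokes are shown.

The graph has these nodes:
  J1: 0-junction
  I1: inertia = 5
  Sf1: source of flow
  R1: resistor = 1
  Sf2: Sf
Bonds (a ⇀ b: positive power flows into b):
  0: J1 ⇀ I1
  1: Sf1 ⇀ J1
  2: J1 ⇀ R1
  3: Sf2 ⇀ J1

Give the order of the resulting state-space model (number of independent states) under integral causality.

1  (I1 all integral)

b1 stroke at Sf1  (Sf1 (Sf) sets flow on bond)
b3 stroke at Sf2  (source Sf2 imposes f)
b0 stroke at I1  (I1 integral (f out))
b2 stroke at J1  (only one effort-in slot at J1)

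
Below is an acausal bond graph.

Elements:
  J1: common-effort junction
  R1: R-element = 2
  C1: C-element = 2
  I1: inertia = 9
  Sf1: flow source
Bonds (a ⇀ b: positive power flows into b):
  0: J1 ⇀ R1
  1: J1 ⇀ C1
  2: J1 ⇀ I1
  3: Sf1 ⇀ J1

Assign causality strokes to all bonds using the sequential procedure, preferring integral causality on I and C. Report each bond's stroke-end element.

bond 0 |R1
bond 1 |J1
bond 2 |I1
bond 3 |Sf1

bond 3 |Sf1  (Sf1: flow source, stroke at near end)
bond 1 |J1  (prefer integral on C1)
bond 0 |R1  (0-jn J1 has e-setter on 1)
bond 2 |I1  (J1 effort already set via bond 1)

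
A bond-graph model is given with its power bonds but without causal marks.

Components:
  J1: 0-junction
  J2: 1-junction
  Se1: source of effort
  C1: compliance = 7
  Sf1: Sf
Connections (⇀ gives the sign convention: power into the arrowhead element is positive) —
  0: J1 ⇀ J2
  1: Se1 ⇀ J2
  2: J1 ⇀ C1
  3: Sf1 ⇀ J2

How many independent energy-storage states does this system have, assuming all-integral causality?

bond 1 stroke→J2  (Se1 fixes effort; stroke away)
bond 3 stroke→Sf1  (source Sf1 imposes f)
bond 0 stroke→J2  (J2: bond 3 brought flow, rest push out)
bond 2 stroke→J1  (only one effort-in slot at J1)

1  (C1 all integral)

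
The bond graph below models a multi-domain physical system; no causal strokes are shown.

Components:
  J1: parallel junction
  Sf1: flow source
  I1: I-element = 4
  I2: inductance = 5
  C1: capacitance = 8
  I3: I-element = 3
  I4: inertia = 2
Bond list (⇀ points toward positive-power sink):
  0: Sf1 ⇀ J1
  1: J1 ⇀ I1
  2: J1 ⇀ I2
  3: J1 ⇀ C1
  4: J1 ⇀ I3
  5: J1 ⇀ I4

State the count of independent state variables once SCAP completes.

5  (C1, I1, I2, I3, I4 all integral)

#0 stroke→Sf1  (Sf1: flow source, stroke at near end)
#1 stroke→I1  (prefer integral on I1)
#2 stroke→I2  (I2: I, integral causality)
#3 stroke→J1  (C1 integral (e out))
#4 stroke→I3  (common-e at J1 fixed by 3)
#5 stroke→I4  (J1 effort already set via bond 3)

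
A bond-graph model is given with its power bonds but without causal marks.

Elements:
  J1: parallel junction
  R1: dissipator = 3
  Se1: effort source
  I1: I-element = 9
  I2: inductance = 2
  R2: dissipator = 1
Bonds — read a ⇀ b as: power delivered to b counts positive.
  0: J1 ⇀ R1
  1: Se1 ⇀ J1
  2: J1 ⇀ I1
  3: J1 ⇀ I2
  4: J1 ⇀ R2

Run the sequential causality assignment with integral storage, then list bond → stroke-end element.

#0 stroke at R1
#1 stroke at J1
#2 stroke at I1
#3 stroke at I2
#4 stroke at R2

b1 stroke→J1  (Se1 (Se) sets effort on bond)
b0 stroke→R1  (J1: bond 1 brought effort, rest push out)
b2 stroke→I1  (J1: bond 1 brought effort, rest push out)
b3 stroke→I2  (J1: bond 1 brought effort, rest push out)
b4 stroke→R2  (0-jn J1 has e-setter on 1)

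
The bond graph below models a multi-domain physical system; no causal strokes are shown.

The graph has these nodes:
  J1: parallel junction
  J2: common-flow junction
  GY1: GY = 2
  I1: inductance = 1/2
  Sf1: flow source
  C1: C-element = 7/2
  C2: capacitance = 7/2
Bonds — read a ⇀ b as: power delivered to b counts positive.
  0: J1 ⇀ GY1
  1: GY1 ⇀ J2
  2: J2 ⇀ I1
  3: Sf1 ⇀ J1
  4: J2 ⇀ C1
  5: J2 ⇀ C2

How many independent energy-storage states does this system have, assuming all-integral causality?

#3 →Sf1  (Sf1: flow source, stroke at near end)
#0 →J1  (J1: last free bond brings effort in)
#1 →J2  (GY1: gyrator matches bond 0)
#2 →I1  (I1 integral (f out))
#4 →J2  (J2: bond 2 brought flow, rest push out)
#5 →J2  (J2: bond 2 brought flow, rest push out)

3  (C1, C2, I1 all integral)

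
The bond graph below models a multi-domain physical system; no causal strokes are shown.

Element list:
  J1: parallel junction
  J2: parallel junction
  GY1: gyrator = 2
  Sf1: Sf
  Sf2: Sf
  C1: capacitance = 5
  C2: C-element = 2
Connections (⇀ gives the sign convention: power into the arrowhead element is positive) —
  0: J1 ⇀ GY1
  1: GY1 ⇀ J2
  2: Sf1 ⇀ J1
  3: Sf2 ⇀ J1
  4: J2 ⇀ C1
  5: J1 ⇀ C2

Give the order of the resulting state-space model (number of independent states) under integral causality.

2  (C1, C2 all integral)

#2 stroke→Sf1  (source Sf1 imposes f)
#3 stroke→Sf2  (source Sf2 imposes f)
#4 stroke→J2  (C1 outputs effort q/C1)
#1 stroke→GY1  (J2: bond 4 brought effort, rest push out)
#0 stroke→GY1  (GY GY1: same side as bond 1)
#5 stroke→J1  (closing 0-jn rule on J1)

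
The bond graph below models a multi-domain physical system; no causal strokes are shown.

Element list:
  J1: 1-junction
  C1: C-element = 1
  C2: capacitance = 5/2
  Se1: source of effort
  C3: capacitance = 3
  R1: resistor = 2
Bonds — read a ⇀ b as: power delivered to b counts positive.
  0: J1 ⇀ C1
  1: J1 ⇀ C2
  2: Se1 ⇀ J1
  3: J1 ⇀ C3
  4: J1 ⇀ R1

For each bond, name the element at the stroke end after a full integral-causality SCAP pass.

β2 stroke→J1  (Se1 (Se) sets effort on bond)
β0 stroke→J1  (prefer integral on C1)
β1 stroke→J1  (C2 outputs effort q/C2)
β3 stroke→J1  (prefer integral on C3)
β4 stroke→R1  (only one flow-in slot at J1)

bond 0 |J1
bond 1 |J1
bond 2 |J1
bond 3 |J1
bond 4 |R1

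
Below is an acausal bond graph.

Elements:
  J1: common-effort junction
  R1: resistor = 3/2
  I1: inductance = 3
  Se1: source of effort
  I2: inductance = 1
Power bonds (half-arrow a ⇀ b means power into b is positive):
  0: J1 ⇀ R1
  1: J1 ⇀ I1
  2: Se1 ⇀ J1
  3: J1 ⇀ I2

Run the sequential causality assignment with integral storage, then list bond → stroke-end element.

bond 2 |J1  (Se1 (Se) sets effort on bond)
bond 0 |R1  (J1: bond 2 brought effort, rest push out)
bond 1 |I1  (J1: bond 2 brought effort, rest push out)
bond 3 |I2  (J1: bond 2 brought effort, rest push out)

#0 stroke at R1
#1 stroke at I1
#2 stroke at J1
#3 stroke at I2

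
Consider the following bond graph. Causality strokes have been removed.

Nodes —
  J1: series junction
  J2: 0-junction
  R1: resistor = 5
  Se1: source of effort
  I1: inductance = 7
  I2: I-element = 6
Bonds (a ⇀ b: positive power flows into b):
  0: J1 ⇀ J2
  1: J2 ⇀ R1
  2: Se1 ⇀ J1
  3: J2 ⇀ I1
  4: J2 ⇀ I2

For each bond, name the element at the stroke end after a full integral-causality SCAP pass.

b0 |J2
b1 |R1
b2 |J1
b3 |I1
b4 |I2

b2 |J1  (Se1 (Se) sets effort on bond)
b0 |J2  (J1: last free bond brings flow in)
b1 |R1  (J2 effort already set via bond 0)
b3 |I1  (J2 effort already set via bond 0)
b4 |I2  (J2 effort already set via bond 0)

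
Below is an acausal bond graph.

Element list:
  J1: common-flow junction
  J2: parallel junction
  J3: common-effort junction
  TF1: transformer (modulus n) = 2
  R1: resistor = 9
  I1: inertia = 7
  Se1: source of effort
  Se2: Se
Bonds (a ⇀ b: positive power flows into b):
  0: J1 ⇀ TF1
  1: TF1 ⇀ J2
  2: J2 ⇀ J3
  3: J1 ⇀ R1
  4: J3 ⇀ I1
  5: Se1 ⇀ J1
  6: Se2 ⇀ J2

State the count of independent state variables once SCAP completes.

bond 5 stroke→J1  (source Se1 imposes e)
bond 6 stroke→J2  (source Se2 imposes e)
bond 1 stroke→TF1  (common-e at J2 fixed by 6)
bond 2 stroke→J3  (0-jn J2 has e-setter on 6)
bond 4 stroke→I1  (0-jn J3 has e-setter on 2)
bond 0 stroke→J1  (TF1: transformer flips bond 1)
bond 3 stroke→R1  (J1: last free bond brings flow in)

1  (I1 all integral)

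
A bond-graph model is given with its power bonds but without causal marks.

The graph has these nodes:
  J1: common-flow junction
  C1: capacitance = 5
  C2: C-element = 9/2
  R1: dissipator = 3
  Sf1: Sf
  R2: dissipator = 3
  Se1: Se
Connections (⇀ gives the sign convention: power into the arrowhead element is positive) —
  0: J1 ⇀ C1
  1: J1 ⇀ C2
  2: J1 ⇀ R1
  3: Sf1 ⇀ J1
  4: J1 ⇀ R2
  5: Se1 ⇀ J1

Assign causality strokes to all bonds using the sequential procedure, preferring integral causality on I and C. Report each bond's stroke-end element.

#3 →Sf1  (source Sf1 imposes f)
#5 →J1  (Se1: effort source, stroke at far end)
#0 →J1  (common-f at J1 fixed by 3)
#1 →J1  (J1: bond 3 brought flow, rest push out)
#2 →J1  (1-jn J1 has f-setter on 3)
#4 →J1  (J1 flow already set via bond 3)

b0 stroke at J1
b1 stroke at J1
b2 stroke at J1
b3 stroke at Sf1
b4 stroke at J1
b5 stroke at J1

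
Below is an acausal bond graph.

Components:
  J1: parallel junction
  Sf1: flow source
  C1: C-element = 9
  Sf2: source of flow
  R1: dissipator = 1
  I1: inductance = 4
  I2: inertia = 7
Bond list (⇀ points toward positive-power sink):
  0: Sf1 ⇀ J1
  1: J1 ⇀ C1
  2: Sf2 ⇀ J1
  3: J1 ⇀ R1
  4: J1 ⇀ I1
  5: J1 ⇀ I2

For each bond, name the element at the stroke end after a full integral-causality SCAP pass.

#0 →Sf1
#1 →J1
#2 →Sf2
#3 →R1
#4 →I1
#5 →I2

bond 0 |Sf1  (Sf1 fixes flow; stroke at Sf1)
bond 2 |Sf2  (Sf2: flow source, stroke at near end)
bond 1 |J1  (C1 integral (e out))
bond 3 |R1  (common-e at J1 fixed by 1)
bond 4 |I1  (J1 effort already set via bond 1)
bond 5 |I2  (common-e at J1 fixed by 1)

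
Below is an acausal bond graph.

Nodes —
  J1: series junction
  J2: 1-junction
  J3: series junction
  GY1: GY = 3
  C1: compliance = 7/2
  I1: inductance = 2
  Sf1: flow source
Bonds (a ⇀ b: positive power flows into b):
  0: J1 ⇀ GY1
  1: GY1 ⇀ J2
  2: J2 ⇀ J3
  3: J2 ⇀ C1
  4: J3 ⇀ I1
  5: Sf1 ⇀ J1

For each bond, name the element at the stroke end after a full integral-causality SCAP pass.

bond 0 stroke at J1
bond 1 stroke at J2
bond 2 stroke at J3
bond 3 stroke at J2
bond 4 stroke at I1
bond 5 stroke at Sf1

bond 5 |Sf1  (source Sf1 imposes f)
bond 0 |J1  (1-jn J1 has f-setter on 5)
bond 1 |J2  (GY GY1: same side as bond 0)
bond 3 |J2  (prefer integral on C1)
bond 2 |J3  (J2 needs exactly one f-in)
bond 4 |I1  (J3 needs exactly one f-in)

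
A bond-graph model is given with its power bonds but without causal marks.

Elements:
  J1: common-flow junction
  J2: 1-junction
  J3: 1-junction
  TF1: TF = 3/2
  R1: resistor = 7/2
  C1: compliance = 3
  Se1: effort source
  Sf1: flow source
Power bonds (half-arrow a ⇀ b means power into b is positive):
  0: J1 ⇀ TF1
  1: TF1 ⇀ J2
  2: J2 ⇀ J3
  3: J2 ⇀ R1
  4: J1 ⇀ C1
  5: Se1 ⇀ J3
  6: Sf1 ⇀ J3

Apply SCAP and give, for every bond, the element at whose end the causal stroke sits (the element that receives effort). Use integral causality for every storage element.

#0 stroke→TF1
#1 stroke→J2
#2 stroke→J3
#3 stroke→J2
#4 stroke→J1
#5 stroke→J3
#6 stroke→Sf1

bond 5 →J3  (Se1 fixes effort; stroke away)
bond 6 →Sf1  (source Sf1 imposes f)
bond 2 →J3  (J3: bond 6 brought flow, rest push out)
bond 1 →J2  (J2: bond 2 brought flow, rest push out)
bond 3 →J2  (1-jn J2 has f-setter on 2)
bond 0 →TF1  (TF1 one-in-one-out from 1)
bond 4 →J1  (1-jn J1 has f-setter on 0)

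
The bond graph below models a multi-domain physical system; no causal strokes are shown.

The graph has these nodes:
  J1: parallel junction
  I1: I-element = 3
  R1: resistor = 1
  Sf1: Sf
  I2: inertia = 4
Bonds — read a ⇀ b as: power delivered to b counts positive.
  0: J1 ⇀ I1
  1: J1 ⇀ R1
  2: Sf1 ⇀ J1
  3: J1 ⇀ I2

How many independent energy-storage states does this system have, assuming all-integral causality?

2  (I1, I2 all integral)

β2 |Sf1  (Sf1: flow source, stroke at near end)
β0 |I1  (prefer integral on I1)
β3 |I2  (I2 outputs flow p/I2)
β1 |J1  (J1: last free bond brings effort in)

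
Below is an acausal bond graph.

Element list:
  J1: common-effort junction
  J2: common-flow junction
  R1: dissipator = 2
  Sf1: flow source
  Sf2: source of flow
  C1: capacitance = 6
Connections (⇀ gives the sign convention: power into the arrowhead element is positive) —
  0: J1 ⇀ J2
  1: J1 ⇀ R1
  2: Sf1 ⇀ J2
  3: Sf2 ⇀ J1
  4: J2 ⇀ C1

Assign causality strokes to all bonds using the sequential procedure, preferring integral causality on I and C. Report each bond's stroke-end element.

#2 stroke at Sf1  (source Sf1 imposes f)
#3 stroke at Sf2  (Sf2 (Sf) sets flow on bond)
#0 stroke at J2  (J2: bond 2 brought flow, rest push out)
#4 stroke at J2  (J2: bond 2 brought flow, rest push out)
#1 stroke at J1  (J1 needs exactly one e-in)

β0 |J2
β1 |J1
β2 |Sf1
β3 |Sf2
β4 |J2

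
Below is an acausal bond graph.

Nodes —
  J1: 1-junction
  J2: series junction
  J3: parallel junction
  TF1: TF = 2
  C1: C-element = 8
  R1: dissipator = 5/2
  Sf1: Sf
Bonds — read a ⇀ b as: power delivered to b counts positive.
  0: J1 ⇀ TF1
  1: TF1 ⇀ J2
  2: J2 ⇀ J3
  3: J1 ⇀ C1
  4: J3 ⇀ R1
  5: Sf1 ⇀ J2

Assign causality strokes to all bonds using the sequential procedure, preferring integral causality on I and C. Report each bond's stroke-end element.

b5 →Sf1  (Sf1 (Sf) sets flow on bond)
b1 →J2  (common-f at J2 fixed by 5)
b2 →J2  (J2 flow already set via bond 5)
b4 →J3  (J3 needs exactly one e-in)
b0 →TF1  (through TF1, causality passes straight; one stroke at TF1)
b3 →J1  (common-f at J1 fixed by 0)

b0 stroke at TF1
b1 stroke at J2
b2 stroke at J2
b3 stroke at J1
b4 stroke at J3
b5 stroke at Sf1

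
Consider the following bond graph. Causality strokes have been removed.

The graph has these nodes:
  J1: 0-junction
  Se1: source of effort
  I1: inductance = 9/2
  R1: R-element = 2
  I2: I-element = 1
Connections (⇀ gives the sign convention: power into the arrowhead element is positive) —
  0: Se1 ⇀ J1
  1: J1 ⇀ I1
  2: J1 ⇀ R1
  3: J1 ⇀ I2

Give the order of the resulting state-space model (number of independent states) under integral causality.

2  (I1, I2 all integral)

#0 →J1  (source Se1 imposes e)
#1 →I1  (J1 effort already set via bond 0)
#2 →R1  (0-jn J1 has e-setter on 0)
#3 →I2  (J1 effort already set via bond 0)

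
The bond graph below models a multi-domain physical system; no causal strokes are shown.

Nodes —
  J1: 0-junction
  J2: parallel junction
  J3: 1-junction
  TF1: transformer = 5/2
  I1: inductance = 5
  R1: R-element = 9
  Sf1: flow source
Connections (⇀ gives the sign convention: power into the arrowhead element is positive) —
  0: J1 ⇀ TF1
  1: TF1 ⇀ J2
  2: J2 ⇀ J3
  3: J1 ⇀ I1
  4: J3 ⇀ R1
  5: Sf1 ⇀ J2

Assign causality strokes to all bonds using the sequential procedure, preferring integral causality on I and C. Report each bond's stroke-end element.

b0 →J1
b1 →TF1
b2 →J2
b3 →I1
b4 →J3
b5 →Sf1

b5 →Sf1  (Sf1: flow source, stroke at near end)
b3 →I1  (I1 integral (f out))
b0 →J1  (closing 0-jn rule on J1)
b1 →TF1  (TF1 one-in-one-out from 0)
b2 →J2  (only one effort-in slot at J2)
b4 →J3  (J3 flow already set via bond 2)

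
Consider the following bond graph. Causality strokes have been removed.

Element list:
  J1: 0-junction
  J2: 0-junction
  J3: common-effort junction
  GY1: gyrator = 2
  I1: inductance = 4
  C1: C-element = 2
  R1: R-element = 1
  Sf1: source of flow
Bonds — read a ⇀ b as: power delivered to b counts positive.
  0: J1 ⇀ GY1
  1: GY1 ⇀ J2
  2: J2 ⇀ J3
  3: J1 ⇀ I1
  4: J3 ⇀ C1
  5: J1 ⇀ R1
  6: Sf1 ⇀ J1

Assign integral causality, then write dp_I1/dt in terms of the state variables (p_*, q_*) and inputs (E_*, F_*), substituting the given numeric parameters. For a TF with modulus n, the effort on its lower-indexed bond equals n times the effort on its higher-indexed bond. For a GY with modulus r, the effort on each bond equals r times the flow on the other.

β6 →Sf1  (source Sf1 imposes f)
β3 →I1  (I1 outputs flow p/I1)
β4 →J3  (C1 outputs effort q/C1)
β2 →J2  (J3: bond 4 brought effort, rest push out)
β1 →GY1  (J2 effort already set via bond 2)
β0 →GY1  (GY1: gyrator matches bond 1)
β5 →J1  (J1: last free bond brings effort in)

dp_I1/dt = F_Sf1 - p_I1/4 - q_C1/4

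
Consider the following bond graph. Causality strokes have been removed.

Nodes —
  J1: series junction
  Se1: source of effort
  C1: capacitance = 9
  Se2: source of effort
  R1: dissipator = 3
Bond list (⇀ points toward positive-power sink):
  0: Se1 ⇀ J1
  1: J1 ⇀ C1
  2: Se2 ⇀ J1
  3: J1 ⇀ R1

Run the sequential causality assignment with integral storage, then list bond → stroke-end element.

β0 stroke at J1  (Se1: effort source, stroke at far end)
β2 stroke at J1  (Se2 fixes effort; stroke away)
β1 stroke at J1  (C1 outputs effort q/C1)
β3 stroke at R1  (only one flow-in slot at J1)

β0 stroke at J1
β1 stroke at J1
β2 stroke at J1
β3 stroke at R1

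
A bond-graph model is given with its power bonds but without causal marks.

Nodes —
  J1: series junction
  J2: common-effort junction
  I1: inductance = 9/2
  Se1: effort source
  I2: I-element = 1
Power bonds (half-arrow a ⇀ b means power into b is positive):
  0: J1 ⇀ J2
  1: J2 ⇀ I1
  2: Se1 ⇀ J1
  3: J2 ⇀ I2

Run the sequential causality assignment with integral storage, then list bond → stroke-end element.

bond 0 |J2
bond 1 |I1
bond 2 |J1
bond 3 |I2

β2 stroke→J1  (Se1 fixes effort; stroke away)
β0 stroke→J2  (J1 needs exactly one f-in)
β1 stroke→I1  (common-e at J2 fixed by 0)
β3 stroke→I2  (J2 effort already set via bond 0)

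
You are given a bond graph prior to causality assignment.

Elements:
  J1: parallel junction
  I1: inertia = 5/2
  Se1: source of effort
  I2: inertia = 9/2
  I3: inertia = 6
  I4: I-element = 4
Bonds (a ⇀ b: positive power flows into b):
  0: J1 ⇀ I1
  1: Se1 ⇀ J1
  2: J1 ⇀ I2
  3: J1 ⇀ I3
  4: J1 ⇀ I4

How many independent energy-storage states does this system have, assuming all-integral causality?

4  (I1, I2, I3, I4 all integral)

bond 1 stroke→J1  (Se1 fixes effort; stroke away)
bond 0 stroke→I1  (common-e at J1 fixed by 1)
bond 2 stroke→I2  (J1: bond 1 brought effort, rest push out)
bond 3 stroke→I3  (J1 effort already set via bond 1)
bond 4 stroke→I4  (J1 effort already set via bond 1)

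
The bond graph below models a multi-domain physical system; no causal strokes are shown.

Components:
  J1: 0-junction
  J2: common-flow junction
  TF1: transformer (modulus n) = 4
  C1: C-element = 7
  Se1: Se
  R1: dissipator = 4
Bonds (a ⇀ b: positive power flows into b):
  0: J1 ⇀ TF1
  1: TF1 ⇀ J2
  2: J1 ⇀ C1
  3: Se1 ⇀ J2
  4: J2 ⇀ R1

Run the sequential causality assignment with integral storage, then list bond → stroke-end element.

b0 stroke at TF1
b1 stroke at J2
b2 stroke at J1
b3 stroke at J2
b4 stroke at R1

bond 3 |J2  (source Se1 imposes e)
bond 2 |J1  (C1 outputs effort q/C1)
bond 0 |TF1  (J1 effort already set via bond 2)
bond 1 |J2  (through TF1, causality passes straight; one stroke at TF1)
bond 4 |R1  (J2: last free bond brings flow in)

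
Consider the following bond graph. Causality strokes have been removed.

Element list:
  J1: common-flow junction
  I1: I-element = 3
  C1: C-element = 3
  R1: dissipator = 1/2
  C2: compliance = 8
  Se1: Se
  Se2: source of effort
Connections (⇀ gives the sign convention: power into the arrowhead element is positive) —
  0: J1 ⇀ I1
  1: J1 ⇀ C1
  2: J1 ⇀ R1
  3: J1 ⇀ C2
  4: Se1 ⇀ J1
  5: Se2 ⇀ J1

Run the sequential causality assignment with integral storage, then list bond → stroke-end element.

β4 stroke→J1  (Se1 (Se) sets effort on bond)
β5 stroke→J1  (source Se2 imposes e)
β0 stroke→I1  (I1 outputs flow p/I1)
β1 stroke→J1  (J1 flow already set via bond 0)
β2 stroke→J1  (J1 flow already set via bond 0)
β3 stroke→J1  (1-jn J1 has f-setter on 0)

bond 0 →I1
bond 1 →J1
bond 2 →J1
bond 3 →J1
bond 4 →J1
bond 5 →J1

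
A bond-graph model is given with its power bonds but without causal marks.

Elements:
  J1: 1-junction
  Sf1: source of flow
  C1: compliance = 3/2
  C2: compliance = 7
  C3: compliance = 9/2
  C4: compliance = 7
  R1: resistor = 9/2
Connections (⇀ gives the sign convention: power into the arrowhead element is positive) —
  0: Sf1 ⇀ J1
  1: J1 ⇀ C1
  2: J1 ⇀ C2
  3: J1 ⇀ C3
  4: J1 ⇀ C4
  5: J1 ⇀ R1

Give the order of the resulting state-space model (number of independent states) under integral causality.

4  (C1, C2, C3, C4 all integral)

b0 |Sf1  (Sf1: flow source, stroke at near end)
b1 |J1  (J1: bond 0 brought flow, rest push out)
b2 |J1  (1-jn J1 has f-setter on 0)
b3 |J1  (common-f at J1 fixed by 0)
b4 |J1  (J1 flow already set via bond 0)
b5 |J1  (J1 flow already set via bond 0)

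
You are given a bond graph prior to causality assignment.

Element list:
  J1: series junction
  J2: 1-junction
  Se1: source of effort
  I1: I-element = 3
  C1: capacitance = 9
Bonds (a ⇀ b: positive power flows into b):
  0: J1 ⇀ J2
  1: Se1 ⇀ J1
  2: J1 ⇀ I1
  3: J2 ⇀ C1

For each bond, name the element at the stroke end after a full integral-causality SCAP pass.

#1 →J1  (Se1: effort source, stroke at far end)
#2 →I1  (I1 outputs flow p/I1)
#0 →J1  (1-jn J1 has f-setter on 2)
#3 →J2  (1-jn J2 has f-setter on 0)

β0 stroke at J1
β1 stroke at J1
β2 stroke at I1
β3 stroke at J2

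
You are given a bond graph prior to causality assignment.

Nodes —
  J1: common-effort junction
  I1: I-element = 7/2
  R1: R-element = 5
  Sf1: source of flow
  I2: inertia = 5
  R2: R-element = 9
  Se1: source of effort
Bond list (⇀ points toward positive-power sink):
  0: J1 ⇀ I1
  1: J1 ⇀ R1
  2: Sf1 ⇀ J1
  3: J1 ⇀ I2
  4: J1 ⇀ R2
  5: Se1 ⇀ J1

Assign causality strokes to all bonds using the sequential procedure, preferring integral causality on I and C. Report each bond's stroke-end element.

b2 →Sf1  (source Sf1 imposes f)
b5 →J1  (Se1 fixes effort; stroke away)
b0 →I1  (J1: bond 5 brought effort, rest push out)
b1 →R1  (0-jn J1 has e-setter on 5)
b3 →I2  (J1: bond 5 brought effort, rest push out)
b4 →R2  (J1 effort already set via bond 5)

b0 |I1
b1 |R1
b2 |Sf1
b3 |I2
b4 |R2
b5 |J1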